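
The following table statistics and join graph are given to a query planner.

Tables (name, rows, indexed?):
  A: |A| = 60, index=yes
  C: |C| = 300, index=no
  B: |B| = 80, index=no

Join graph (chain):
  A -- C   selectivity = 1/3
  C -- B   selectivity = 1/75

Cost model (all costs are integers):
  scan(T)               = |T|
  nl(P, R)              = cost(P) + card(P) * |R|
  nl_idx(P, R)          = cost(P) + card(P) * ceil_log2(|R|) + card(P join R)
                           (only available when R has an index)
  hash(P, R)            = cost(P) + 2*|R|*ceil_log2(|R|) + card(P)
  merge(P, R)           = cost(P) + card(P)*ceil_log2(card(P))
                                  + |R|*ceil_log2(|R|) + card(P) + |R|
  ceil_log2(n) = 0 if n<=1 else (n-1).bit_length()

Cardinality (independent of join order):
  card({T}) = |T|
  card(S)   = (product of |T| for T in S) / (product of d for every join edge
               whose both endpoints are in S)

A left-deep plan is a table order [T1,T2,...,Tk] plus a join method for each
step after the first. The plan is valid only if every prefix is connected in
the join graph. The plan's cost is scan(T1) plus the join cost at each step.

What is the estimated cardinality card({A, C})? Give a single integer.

Tables in S: A(60), C(300)
Edges inside S: A-C(d=3)
numerator = 60 * 300 = 18000
denominator = 3 = 3
card(S) = 18000 / 3 = 6000

6000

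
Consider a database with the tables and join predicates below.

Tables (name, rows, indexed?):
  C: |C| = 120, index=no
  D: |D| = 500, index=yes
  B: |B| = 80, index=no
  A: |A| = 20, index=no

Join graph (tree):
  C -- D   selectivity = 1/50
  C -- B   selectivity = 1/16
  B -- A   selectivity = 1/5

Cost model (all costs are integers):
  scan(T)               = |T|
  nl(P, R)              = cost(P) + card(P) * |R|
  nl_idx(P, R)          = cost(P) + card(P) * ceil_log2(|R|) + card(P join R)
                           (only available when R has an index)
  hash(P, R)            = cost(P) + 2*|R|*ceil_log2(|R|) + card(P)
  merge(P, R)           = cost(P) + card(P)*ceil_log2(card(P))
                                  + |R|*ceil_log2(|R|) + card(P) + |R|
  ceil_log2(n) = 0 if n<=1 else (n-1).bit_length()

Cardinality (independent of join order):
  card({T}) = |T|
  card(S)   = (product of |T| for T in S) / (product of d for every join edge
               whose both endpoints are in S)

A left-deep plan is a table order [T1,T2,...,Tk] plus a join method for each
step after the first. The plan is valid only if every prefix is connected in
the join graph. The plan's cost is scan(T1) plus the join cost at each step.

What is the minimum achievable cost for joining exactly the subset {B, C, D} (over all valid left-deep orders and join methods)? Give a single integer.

Selinger DP over subsets of {B,C,D}:
  {C}: scan cost=120, card=120
  {D}: scan cost=500, card=500
  {B}: scan cost=80, card=80
  {CD}: card=1200; try (D,nl_idx)→2400, (C,hash)→2680, (D,merge)→6080, (C,merge)→6460, (D,hash)→9240, (D,nl)→60120 …(+1); best=2400 via (D,nl_idx)
  {BC}: card=600; try (B,hash)→1360, (C,merge)→1680, (B,merge)→1720, (C,hash)→1840, (C,nl)→9680, (B,nl)→9720; best=1360 via (B,hash)
  {BCD}: card=6000; try (B,hash)→4720, (D,hash)→10960, (D,nl_idx)→12760, (D,merge)→12960, (B,merge)→17440, (B,nl)→98400 …(+1); best=4720 via (B,hash)

4720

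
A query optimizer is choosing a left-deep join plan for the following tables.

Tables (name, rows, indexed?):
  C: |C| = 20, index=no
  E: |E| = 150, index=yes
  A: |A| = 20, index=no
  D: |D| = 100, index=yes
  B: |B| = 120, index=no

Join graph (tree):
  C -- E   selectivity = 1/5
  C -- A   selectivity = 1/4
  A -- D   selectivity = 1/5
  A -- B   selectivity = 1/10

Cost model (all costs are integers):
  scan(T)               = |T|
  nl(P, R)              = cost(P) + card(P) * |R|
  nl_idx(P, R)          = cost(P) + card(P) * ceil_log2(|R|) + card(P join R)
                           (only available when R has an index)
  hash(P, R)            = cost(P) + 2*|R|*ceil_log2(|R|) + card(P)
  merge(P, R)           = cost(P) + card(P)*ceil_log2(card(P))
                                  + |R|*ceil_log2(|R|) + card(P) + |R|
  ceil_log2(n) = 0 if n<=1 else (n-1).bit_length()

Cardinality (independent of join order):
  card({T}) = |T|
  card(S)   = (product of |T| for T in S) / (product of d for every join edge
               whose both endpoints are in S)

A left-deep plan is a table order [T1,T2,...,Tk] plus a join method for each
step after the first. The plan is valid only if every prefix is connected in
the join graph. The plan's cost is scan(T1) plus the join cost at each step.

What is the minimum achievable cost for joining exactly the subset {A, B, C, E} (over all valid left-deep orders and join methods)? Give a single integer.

Selinger DP over subsets of {A,B,C,E}:
  {C}: scan cost=20, card=20
  {E}: scan cost=150, card=150
  {A}: scan cost=20, card=20
  {B}: scan cost=120, card=120
  {CE}: card=600; try (C,hash)→500, (E,nl_idx)→780, (E,merge)→1490, (C,merge)→1620, (E,hash)→2440, (E,nl)→3020 …(+1); best=500 via (C,hash)
  {AC}: card=100; try (C,hash)→240, (A,hash)→240, (C,merge)→260, (A,merge)→260, (C,nl)→420, (A,nl)→420; best=240 via (C,hash)
  {AB}: card=240; try (A,hash)→440, (B,merge)→1100, (A,merge)→1200, (B,hash)→1720, (B,nl)→2420, (A,nl)→2520; best=440 via (A,hash)
  {ACE}: card=3000; try (A,hash)→1300, (E,merge)→2390, (E,hash)→2740, (E,nl_idx)→4040, (A,merge)→7220, (A,nl)→12500 …(+1); best=1300 via (A,hash)
  {ABC}: card=1200; try (C,hash)→880, (B,merge)→2000, (B,hash)→2020, (C,merge)→2720, (C,nl)→5240, (B,nl)→12240; best=880 via (C,hash)
  {ABCE}: card=36000; try (E,hash)→4480, (B,hash)→5980, (E,merge)→16630, (B,merge)→41260, (E,nl_idx)→46480, (E,nl)→180880 …(+1); best=4480 via (E,hash)

4480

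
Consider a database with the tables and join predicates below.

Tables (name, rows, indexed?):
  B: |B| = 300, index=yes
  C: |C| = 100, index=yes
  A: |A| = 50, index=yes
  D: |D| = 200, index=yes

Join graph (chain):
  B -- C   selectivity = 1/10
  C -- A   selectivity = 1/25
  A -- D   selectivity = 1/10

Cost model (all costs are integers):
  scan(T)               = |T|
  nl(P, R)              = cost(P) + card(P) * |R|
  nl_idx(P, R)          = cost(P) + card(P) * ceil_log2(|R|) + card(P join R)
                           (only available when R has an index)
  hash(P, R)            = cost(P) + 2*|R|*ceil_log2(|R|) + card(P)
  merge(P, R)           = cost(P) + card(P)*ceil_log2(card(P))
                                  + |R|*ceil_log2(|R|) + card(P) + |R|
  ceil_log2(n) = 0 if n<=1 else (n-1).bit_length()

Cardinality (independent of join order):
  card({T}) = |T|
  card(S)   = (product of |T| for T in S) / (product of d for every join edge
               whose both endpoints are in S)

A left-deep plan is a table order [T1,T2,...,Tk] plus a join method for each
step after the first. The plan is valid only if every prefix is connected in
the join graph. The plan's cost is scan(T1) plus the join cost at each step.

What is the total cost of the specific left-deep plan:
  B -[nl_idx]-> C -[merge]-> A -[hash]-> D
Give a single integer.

step 1: scan B: cost=300, card=300
step 2: join C via nl_idx
    card(P join C) = 300*100/(10) = 3000
    cost = 300 + 300*7 + 3000 = 5400
step 3: join A via merge
    card(P join A) = 3000*50/(25) = 6000
    cost = 5400 + 3000*12 + 50*6 + 3000 + 50 = 44750
step 4: join D via hash
    card(P join D) = 6000*200/(10) = 120000
    cost = 44750 + 2*200*8 + 6000 = 53950

53950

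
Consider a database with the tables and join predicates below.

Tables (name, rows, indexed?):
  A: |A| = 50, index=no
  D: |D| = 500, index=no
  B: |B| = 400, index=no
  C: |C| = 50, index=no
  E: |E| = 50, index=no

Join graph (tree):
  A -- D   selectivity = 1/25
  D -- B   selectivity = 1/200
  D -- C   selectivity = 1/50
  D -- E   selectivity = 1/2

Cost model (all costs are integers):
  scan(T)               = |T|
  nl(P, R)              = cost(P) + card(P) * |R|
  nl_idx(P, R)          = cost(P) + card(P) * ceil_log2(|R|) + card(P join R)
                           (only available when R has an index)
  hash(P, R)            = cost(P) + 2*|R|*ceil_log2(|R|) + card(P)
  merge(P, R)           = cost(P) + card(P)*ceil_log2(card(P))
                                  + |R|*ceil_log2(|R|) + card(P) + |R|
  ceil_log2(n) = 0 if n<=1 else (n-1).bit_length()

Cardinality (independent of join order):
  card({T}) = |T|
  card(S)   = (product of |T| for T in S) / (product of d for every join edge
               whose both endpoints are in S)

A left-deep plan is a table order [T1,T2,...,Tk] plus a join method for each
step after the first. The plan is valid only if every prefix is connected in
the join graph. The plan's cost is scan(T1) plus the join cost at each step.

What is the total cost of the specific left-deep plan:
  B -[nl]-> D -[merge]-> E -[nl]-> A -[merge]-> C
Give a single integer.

2312100

step 1: scan B: cost=400, card=400
step 2: join D via nl
    card(P join D) = 400*500/(200) = 1000
    cost = 400 + 400*500 = 200400
step 3: join E via merge
    card(P join E) = 1000*50/(2) = 25000
    cost = 200400 + 1000*10 + 50*6 + 1000 + 50 = 211750
step 4: join A via nl
    card(P join A) = 25000*50/(25) = 50000
    cost = 211750 + 25000*50 = 1461750
step 5: join C via merge
    card(P join C) = 50000*50/(50) = 50000
    cost = 1461750 + 50000*16 + 50*6 + 50000 + 50 = 2312100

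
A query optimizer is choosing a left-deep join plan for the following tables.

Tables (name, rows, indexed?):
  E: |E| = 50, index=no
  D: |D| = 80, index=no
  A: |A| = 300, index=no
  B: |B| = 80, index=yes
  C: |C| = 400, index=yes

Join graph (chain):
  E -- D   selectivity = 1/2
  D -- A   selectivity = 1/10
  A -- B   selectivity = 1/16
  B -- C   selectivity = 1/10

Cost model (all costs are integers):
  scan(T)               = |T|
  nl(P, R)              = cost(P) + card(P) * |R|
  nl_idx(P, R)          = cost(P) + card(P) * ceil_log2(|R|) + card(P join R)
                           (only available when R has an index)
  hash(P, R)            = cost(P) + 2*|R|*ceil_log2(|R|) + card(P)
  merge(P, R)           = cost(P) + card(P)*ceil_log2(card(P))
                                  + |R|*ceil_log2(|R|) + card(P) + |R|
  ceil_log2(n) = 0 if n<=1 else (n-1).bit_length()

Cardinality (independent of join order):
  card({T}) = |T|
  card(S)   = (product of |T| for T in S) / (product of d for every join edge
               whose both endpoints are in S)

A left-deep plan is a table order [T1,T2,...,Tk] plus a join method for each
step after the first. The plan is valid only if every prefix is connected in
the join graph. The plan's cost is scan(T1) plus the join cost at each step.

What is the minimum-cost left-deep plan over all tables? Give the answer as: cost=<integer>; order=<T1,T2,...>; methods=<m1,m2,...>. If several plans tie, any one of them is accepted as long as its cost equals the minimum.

Selinger DP (subsets sized 1..n):
  {E}: scan cost=50, card=50
  {D}: scan cost=80, card=80
  {A}: scan cost=300, card=300
  {B}: scan cost=80, card=80
  {C}: scan cost=400, card=400
  {DE}: card=2000; try (E,hash)→760, (D,merge)→1040, (E,merge)→1070, (D,hash)→1220, (D,nl)→4050, (E,nl)→4080; best=760 via (E,hash)
  {AD}: card=2400; try (D,hash)→1720, (A,merge)→3720, (D,merge)→3940, (A,hash)→5560, (A,nl)→24080, (D,nl)→24300; best=1720 via (D,hash)
  {AB}: card=1500; try (B,hash)→1720, (A,merge)→3720, (B,nl_idx)→3900, (B,merge)→3940, (A,hash)→5560, (A,nl)→24080 …(+1); best=1720 via (B,hash)
  {BC}: card=3200; try (B,hash)→1920, (C,nl_idx)→4000, (C,merge)→4720, (B,merge)→5040, (B,nl_idx)→6400, (C,hash)→7360 …(+2); best=1920 via (B,hash)
  {ADE}: card=60000; try (E,hash)→4720, (A,hash)→8160, (A,merge)→27760, (E,merge)→33270, (E,nl)→121720, (A,nl)→600760; best=4720 via (E,hash)
  {ABD}: card=12000; try (D,hash)→4340, (B,hash)→5240, (D,merge)→20360, (B,nl_idx)→30520, (B,merge)→33560, (D,nl)→121720 …(+1); best=4340 via (D,hash)
  {ABC}: card=60000; try (C,hash)→10420, (A,hash)→10520, (C,merge)→23720, (A,merge)→46520, (C,nl_idx)→75220, (C,nl)→601720 …(+1); best=10420 via (C,hash)
  {ABDE}: card=300000; try (E,hash)→16940, (B,hash)→65840, (E,merge)→184690, (E,nl)→604340, (B,nl_idx)→724720, (B,merge)→1025360 …(+1); best=16940 via (E,hash)
  {ABCD}: card=480000; try (C,hash)→23540, (D,hash)→71540, (C,merge)→188340, (C,nl_idx)→592340, (D,merge)→1031060, (C,nl)→4804340 …(+1); best=23540 via (C,hash)
  {ABCDE}: card=12000000; try (C,hash)→324140, (E,hash)→504140, (C,merge)→6020940, (E,merge)→9623890, (C,nl_idx)→14716940, (E,nl)→24023540 …(+1); best=324140 via (C,hash)

cost=324140; order=A,B,D,E,C; methods=hash,hash,hash,hash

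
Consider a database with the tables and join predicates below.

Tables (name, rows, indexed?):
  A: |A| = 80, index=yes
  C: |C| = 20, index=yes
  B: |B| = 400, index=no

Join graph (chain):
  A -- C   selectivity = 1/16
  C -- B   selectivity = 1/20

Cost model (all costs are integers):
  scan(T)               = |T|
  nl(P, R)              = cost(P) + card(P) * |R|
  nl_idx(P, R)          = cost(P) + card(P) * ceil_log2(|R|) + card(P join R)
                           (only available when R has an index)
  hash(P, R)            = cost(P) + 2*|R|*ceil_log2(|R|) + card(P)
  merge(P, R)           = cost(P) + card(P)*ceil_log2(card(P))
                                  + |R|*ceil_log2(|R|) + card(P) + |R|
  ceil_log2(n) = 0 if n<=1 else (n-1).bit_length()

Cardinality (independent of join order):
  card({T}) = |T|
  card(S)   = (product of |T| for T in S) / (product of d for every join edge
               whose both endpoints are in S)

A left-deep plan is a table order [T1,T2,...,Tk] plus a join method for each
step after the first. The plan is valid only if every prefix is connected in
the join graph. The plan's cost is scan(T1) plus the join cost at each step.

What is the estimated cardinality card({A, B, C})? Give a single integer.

Tables in S: A(80), B(400), C(20)
Edges inside S: A-C(d=16), C-B(d=20)
numerator = 80 * 400 * 20 = 640000
denominator = 16 * 20 = 320
card(S) = 640000 / 320 = 2000

2000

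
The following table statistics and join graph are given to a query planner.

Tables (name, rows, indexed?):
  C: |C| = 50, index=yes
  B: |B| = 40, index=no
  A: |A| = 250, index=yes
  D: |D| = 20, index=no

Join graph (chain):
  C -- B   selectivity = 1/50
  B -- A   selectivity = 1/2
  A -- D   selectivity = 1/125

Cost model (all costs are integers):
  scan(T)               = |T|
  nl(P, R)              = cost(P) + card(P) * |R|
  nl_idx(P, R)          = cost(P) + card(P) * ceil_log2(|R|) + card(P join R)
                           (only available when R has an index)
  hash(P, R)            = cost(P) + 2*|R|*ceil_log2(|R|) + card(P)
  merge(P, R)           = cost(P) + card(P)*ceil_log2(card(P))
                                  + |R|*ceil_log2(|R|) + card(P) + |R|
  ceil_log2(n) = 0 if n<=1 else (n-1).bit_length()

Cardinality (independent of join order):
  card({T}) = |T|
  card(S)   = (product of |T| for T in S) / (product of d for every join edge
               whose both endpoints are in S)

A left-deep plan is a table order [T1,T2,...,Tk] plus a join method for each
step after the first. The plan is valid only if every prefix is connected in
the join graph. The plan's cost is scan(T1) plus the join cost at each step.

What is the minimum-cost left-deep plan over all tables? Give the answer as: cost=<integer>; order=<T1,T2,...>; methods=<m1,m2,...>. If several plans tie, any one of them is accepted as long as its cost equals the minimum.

Selinger DP (subsets sized 1..n):
  {C}: scan cost=50, card=50
  {B}: scan cost=40, card=40
  {A}: scan cost=250, card=250
  {D}: scan cost=20, card=20
  {BC}: card=40; try (C,nl_idx)→320, (B,hash)→580, (C,merge)→670, (C,hash)→680, (B,merge)→680, (C,nl)→2040 …(+1); best=320 via (C,nl_idx)
  {AB}: card=5000; try (B,hash)→980, (A,merge)→2570, (B,merge)→2780, (A,hash)→4080, (A,nl_idx)→5360, (A,nl)→10040 …(+1); best=980 via (B,hash)
  {AD}: card=40; try (A,nl_idx)→220, (D,hash)→700, (A,merge)→2390, (D,merge)→2620, (A,hash)→4040, (A,nl)→5020 …(+1); best=220 via (A,nl_idx)
  {ABC}: card=5000; try (A,merge)→2850, (A,hash)→4360, (A,nl_idx)→5640, (C,hash)→6580, (A,nl)→10320, (C,nl_idx)→35980 …(+2); best=2850 via (A,merge)
  {ABD}: card=800; try (B,hash)→740, (B,merge)→780, (B,nl)→1820, (D,hash)→6180, (D,merge)→71100, (D,nl)→100980; best=740 via (B,hash)
  {ABCD}: card=800; try (C,hash)→2140, (C,nl_idx)→6340, (D,hash)→8050, (C,merge)→9890, (C,nl)→40740, (D,merge)→72970 …(+1); best=2140 via (C,hash)

cost=2140; order=D,A,B,C; methods=nl_idx,hash,hash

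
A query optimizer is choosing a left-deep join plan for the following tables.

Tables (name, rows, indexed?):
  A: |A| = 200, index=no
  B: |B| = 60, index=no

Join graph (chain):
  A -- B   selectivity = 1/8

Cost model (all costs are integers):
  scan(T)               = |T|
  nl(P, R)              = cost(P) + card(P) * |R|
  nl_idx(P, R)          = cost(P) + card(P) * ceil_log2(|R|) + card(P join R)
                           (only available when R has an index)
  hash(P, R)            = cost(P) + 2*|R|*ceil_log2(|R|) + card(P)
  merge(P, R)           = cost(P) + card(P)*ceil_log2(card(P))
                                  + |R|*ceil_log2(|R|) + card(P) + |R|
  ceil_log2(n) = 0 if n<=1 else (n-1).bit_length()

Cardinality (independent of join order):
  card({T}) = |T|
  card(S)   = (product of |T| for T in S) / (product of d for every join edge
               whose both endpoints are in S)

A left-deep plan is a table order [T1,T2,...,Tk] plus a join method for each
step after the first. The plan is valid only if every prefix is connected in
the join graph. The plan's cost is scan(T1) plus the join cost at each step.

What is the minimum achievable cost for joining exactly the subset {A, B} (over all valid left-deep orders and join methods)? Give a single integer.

Selinger DP over subsets of {A,B}:
  {A}: scan cost=200, card=200
  {B}: scan cost=60, card=60
  {AB}: card=1500; try (B,hash)→1120, (A,merge)→2280, (B,merge)→2420, (A,hash)→3320, (A,nl)→12060, (B,nl)→12200; best=1120 via (B,hash)

1120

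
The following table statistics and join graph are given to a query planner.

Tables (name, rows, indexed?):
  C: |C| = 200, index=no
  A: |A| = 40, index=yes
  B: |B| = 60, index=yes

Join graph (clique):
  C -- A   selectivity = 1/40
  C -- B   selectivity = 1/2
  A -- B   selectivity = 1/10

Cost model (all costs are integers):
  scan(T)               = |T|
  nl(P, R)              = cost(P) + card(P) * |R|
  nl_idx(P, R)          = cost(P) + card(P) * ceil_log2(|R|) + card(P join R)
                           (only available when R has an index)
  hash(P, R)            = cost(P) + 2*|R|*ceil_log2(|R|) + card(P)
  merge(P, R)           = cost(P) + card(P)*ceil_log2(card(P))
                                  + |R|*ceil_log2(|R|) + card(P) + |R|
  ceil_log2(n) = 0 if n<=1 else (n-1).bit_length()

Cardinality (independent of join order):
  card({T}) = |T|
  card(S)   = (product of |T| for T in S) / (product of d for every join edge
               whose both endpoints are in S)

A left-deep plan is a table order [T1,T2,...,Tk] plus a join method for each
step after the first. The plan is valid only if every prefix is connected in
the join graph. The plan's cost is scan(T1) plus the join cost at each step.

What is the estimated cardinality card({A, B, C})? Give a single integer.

Tables in S: A(40), B(60), C(200)
Edges inside S: C-A(d=40), C-B(d=2), A-B(d=10)
numerator = 40 * 60 * 200 = 480000
denominator = 40 * 2 * 10 = 800
card(S) = 480000 / 800 = 600

600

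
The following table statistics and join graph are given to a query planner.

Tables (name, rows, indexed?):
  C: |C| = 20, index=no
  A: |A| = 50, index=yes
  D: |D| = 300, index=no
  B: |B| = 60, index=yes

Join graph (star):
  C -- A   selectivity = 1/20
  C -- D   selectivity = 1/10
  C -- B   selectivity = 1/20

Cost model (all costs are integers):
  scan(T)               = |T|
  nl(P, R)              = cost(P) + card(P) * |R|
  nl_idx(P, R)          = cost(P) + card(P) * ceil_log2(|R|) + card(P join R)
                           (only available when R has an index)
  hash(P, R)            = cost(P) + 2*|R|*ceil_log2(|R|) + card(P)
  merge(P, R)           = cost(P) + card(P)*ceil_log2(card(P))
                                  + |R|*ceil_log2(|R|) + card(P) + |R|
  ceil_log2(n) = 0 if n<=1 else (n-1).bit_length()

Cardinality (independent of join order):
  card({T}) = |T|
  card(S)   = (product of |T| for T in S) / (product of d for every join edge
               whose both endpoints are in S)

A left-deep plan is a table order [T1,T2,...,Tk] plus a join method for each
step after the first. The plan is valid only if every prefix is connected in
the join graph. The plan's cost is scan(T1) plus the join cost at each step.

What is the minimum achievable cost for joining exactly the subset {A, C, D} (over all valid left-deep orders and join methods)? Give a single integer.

Selinger DP over subsets of {A,C,D}:
  {C}: scan cost=20, card=20
  {A}: scan cost=50, card=50
  {D}: scan cost=300, card=300
  {AC}: card=50; try (A,nl_idx)→190, (C,hash)→300, (A,merge)→490, (C,merge)→520, (A,hash)→640, (A,nl)→1020 …(+1); best=190 via (A,nl_idx)
  {CD}: card=600; try (C,hash)→800, (D,merge)→3140, (C,merge)→3420, (D,hash)→5440, (D,nl)→6020, (C,nl)→6300; best=800 via (C,hash)
  {ACD}: card=1500; try (A,hash)→2000, (D,merge)→3540, (D,hash)→5640, (A,nl_idx)→5900, (A,merge)→7750, (D,nl)→15190 …(+1); best=2000 via (A,hash)

2000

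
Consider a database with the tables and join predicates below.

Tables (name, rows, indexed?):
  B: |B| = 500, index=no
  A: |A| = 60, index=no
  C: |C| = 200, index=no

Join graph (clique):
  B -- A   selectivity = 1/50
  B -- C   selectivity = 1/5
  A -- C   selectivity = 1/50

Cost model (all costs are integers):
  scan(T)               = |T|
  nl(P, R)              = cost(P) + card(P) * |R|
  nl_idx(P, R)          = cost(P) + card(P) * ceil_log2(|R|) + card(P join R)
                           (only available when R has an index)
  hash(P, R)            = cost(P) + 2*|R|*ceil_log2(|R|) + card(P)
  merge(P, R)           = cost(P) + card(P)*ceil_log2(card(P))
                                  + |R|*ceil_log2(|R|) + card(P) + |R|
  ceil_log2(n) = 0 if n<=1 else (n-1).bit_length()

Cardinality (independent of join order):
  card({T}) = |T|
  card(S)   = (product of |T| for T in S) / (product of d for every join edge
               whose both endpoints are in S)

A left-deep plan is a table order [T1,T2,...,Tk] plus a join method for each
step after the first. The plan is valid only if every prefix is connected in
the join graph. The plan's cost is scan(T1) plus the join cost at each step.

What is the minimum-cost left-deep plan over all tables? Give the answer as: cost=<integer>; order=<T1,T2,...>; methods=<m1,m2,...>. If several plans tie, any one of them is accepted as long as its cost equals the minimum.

cost=5520; order=B,A,C; methods=hash,hash

Selinger DP (subsets sized 1..n):
  {B}: scan cost=500, card=500
  {A}: scan cost=60, card=60
  {C}: scan cost=200, card=200
  {AB}: card=600; try (A,hash)→1720, (B,merge)→5480, (A,merge)→5920, (B,hash)→9120, (B,nl)→30060, (A,nl)→30500; best=1720 via (A,hash)
  {BC}: card=20000; try (C,hash)→4200, (B,merge)→7000, (C,merge)→7300, (B,hash)→9400, (B,nl)→100200, (C,nl)→100500; best=4200 via (C,hash)
  {AC}: card=240; try (A,hash)→1120, (C,merge)→2280, (A,merge)→2420, (C,hash)→3320, (C,nl)→12060, (A,nl)→12200; best=1120 via (A,hash)
  {ABC}: card=480; try (C,hash)→5520, (B,merge)→8280, (C,merge)→10120, (B,hash)→10360, (A,hash)→24920, (B,nl)→121120 …(+3); best=5520 via (C,hash)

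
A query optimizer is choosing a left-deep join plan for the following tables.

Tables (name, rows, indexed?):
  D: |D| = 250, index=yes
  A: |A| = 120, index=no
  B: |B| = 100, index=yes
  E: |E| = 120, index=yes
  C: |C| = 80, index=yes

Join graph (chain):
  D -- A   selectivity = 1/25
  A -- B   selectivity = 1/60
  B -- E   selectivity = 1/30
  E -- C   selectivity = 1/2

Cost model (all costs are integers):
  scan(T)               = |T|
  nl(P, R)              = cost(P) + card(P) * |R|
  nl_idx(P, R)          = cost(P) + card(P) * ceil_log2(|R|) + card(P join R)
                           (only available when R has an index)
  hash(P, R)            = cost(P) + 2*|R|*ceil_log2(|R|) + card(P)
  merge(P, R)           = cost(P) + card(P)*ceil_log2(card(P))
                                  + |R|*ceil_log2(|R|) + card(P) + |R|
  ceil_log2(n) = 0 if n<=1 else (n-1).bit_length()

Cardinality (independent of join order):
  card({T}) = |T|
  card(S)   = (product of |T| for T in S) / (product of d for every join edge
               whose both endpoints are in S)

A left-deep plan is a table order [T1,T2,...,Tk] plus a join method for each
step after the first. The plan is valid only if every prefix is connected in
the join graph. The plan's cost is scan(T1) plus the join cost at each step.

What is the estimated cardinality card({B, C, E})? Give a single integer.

Tables in S: B(100), C(80), E(120)
Edges inside S: B-E(d=30), E-C(d=2)
numerator = 100 * 80 * 120 = 960000
denominator = 30 * 2 = 60
card(S) = 960000 / 60 = 16000

16000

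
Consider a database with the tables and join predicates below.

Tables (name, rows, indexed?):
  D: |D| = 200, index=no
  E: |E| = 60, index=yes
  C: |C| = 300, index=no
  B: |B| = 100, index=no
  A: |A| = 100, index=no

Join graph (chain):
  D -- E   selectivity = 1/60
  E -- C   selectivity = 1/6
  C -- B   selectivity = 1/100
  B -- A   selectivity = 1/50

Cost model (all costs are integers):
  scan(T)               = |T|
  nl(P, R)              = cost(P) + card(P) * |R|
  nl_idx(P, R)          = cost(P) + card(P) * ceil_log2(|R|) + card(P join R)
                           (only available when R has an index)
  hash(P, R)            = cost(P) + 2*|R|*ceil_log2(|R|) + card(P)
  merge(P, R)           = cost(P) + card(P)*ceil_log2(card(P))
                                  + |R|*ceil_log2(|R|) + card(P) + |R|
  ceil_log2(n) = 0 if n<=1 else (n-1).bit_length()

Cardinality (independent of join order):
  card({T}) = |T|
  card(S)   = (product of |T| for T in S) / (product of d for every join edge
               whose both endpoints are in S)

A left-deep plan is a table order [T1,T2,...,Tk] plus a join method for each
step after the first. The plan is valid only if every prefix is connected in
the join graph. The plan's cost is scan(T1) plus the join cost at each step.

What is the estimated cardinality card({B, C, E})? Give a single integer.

Tables in S: B(100), C(300), E(60)
Edges inside S: E-C(d=6), C-B(d=100)
numerator = 100 * 300 * 60 = 1800000
denominator = 6 * 100 = 600
card(S) = 1800000 / 600 = 3000

3000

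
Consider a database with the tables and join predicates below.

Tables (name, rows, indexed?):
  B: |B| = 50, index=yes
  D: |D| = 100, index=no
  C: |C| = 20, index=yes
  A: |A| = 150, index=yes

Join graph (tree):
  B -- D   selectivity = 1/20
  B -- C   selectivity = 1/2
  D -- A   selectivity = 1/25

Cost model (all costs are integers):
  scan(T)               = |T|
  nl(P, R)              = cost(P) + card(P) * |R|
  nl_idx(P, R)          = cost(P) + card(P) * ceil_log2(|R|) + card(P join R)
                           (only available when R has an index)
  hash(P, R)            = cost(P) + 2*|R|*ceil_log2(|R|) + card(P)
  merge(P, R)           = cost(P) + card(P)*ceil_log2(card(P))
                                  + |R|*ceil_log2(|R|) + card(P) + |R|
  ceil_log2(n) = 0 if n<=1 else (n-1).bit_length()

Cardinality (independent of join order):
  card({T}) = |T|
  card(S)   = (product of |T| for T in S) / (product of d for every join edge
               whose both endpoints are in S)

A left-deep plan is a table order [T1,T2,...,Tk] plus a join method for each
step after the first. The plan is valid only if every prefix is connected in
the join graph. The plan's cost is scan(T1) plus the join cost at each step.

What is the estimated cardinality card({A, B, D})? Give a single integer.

1500

Tables in S: A(150), B(50), D(100)
Edges inside S: B-D(d=20), D-A(d=25)
numerator = 150 * 50 * 100 = 750000
denominator = 20 * 25 = 500
card(S) = 750000 / 500 = 1500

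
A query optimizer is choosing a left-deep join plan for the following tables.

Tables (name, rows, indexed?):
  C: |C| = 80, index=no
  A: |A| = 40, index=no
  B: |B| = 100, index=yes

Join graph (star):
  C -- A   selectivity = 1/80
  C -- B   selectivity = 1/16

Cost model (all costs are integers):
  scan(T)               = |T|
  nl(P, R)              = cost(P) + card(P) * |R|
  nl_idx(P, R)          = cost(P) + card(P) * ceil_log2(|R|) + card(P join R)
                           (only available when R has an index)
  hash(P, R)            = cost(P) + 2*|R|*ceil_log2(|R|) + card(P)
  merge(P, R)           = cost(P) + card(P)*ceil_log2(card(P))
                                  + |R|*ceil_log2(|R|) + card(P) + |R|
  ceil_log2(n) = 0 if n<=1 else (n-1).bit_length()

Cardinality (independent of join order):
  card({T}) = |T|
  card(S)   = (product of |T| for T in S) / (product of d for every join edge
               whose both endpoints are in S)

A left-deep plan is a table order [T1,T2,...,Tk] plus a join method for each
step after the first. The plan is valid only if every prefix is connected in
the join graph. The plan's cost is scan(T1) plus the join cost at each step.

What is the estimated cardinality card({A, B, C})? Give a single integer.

Tables in S: A(40), B(100), C(80)
Edges inside S: C-A(d=80), C-B(d=16)
numerator = 40 * 100 * 80 = 320000
denominator = 80 * 16 = 1280
card(S) = 320000 / 1280 = 250

250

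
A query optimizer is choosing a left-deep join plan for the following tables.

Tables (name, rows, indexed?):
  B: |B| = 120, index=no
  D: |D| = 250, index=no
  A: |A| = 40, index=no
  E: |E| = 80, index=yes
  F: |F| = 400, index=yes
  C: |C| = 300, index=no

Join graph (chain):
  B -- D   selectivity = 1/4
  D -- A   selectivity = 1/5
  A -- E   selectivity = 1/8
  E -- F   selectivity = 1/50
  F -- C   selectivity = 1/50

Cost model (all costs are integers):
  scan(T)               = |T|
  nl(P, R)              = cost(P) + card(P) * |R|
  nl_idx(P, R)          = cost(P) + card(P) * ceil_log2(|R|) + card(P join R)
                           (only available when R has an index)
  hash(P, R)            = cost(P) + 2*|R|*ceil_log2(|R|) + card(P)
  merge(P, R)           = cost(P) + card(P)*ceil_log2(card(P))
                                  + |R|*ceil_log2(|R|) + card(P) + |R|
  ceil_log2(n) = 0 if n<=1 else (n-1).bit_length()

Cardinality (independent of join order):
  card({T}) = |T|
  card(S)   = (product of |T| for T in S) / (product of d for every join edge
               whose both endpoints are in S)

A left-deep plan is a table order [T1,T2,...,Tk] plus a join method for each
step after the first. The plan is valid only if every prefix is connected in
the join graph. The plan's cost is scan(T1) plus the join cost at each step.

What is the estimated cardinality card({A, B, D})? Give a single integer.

60000

Tables in S: A(40), B(120), D(250)
Edges inside S: B-D(d=4), D-A(d=5)
numerator = 40 * 120 * 250 = 1200000
denominator = 4 * 5 = 20
card(S) = 1200000 / 20 = 60000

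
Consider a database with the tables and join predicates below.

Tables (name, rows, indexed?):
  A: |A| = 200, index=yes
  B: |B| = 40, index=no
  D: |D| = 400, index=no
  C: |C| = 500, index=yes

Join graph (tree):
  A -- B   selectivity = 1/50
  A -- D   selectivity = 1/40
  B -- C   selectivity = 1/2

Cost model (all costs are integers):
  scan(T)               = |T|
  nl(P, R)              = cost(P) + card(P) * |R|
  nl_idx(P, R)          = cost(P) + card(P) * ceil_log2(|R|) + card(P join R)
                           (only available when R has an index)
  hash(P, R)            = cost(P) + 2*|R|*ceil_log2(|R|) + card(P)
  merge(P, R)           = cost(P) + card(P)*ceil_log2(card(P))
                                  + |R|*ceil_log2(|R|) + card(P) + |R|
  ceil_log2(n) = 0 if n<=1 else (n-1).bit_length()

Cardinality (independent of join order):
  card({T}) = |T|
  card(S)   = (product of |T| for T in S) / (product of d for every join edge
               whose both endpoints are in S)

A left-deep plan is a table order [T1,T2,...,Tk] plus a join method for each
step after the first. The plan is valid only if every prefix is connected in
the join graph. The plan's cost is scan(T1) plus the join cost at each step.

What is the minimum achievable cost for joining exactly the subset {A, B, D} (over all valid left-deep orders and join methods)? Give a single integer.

5960

Selinger DP over subsets of {A,B,D}:
  {A}: scan cost=200, card=200
  {B}: scan cost=40, card=40
  {D}: scan cost=400, card=400
  {AB}: card=160; try (A,nl_idx)→520, (B,hash)→880, (A,merge)→2120, (B,merge)→2280, (A,hash)→3280, (A,nl)→8040 …(+1); best=520 via (A,nl_idx)
  {AD}: card=2000; try (A,hash)→4000, (A,nl_idx)→5600, (D,merge)→6000, (A,merge)→6200, (D,hash)→7600, (D,nl)→80200 …(+1); best=4000 via (A,hash)
  {ABD}: card=1600; try (D,merge)→5960, (B,hash)→6480, (D,hash)→7880, (B,merge)→28280, (D,nl)→64520, (B,nl)→84000; best=5960 via (D,merge)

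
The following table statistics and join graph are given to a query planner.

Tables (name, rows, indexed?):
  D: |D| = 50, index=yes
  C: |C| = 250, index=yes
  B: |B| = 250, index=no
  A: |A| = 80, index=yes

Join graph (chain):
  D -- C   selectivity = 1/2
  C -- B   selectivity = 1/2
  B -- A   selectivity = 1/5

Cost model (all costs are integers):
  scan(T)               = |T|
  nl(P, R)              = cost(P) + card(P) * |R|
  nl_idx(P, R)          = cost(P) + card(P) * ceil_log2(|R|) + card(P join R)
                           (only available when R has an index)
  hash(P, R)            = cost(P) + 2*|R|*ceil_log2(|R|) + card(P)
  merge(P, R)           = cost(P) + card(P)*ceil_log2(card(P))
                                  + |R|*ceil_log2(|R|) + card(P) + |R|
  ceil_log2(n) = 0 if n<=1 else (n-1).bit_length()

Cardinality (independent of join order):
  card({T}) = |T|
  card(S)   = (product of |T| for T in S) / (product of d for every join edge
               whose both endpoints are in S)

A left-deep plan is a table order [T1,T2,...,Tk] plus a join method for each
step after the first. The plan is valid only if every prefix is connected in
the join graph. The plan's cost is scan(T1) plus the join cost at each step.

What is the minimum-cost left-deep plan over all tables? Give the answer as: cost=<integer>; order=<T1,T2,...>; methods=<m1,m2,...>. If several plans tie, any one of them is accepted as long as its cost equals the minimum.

Selinger DP (subsets sized 1..n):
  {D}: scan cost=50, card=50
  {C}: scan cost=250, card=250
  {B}: scan cost=250, card=250
  {A}: scan cost=80, card=80
  {CD}: card=6250; try (D,hash)→1100, (C,merge)→2650, (D,merge)→2850, (C,hash)→4100, (C,nl_idx)→6700, (D,nl_idx)→8000 …(+2); best=1100 via (D,hash)
  {BC}: card=31250; try (C,hash)→4500, (B,hash)→4500, (C,merge)→4750, (B,merge)→4750, (C,nl_idx)→33500, (C,nl)→62750 …(+1); best=4500 via (C,hash)
  {AB}: card=4000; try (A,hash)→1620, (B,merge)→2970, (A,merge)→3140, (B,hash)→4160, (A,nl_idx)→6000, (B,nl)→20080 …(+1); best=1620 via (A,hash)
  {BCD}: card=781250; try (B,hash)→11350, (D,hash)→36350, (B,merge)→90850, (D,merge)→504850, (D,nl_idx)→973250, (B,nl)→1563600 …(+1); best=11350 via (B,hash)
  {ABC}: card=500000; try (C,hash)→9620, (A,hash)→36870, (C,merge)→55870, (A,merge)→505140, (C,nl_idx)→533620, (A,nl_idx)→723250 …(+2); best=9620 via (C,hash)
  {ABCD}: card=12500000; try (D,hash)→510220, (A,hash)→793720, (D,merge)→10009970, (D,nl_idx)→15509620, (A,merge)→16418240, (A,nl_idx)→17980100 …(+2); best=510220 via (D,hash)

cost=510220; order=B,A,C,D; methods=hash,hash,hash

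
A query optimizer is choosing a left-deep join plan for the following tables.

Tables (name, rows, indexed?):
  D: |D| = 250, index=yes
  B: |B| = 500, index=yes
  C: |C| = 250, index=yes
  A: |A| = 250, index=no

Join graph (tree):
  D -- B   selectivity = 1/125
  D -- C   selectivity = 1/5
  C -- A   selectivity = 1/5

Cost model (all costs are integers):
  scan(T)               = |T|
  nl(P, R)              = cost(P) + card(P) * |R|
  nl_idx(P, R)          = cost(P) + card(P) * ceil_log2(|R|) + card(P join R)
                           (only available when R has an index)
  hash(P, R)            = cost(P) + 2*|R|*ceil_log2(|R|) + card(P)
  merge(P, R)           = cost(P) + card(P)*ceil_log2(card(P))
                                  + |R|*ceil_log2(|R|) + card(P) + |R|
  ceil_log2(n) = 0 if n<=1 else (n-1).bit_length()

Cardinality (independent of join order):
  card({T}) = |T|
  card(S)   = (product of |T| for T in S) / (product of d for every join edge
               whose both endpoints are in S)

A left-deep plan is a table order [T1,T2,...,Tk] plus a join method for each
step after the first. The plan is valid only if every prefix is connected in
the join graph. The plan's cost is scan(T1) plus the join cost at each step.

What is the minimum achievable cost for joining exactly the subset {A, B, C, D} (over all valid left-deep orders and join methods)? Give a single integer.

Selinger DP over subsets of {A,B,C,D}:
  {D}: scan cost=250, card=250
  {B}: scan cost=500, card=500
  {C}: scan cost=250, card=250
  {A}: scan cost=250, card=250
  {BD}: card=1000; try (B,nl_idx)→3500, (D,hash)→5000, (D,nl_idx)→5500, (B,merge)→7500, (D,merge)→7750, (B,hash)→9500 …(+2); best=3500 via (B,nl_idx)
  {CD}: card=12500; try (D,hash)→4500, (C,hash)→4500, (D,merge)→4750, (C,merge)→4750, (D,nl_idx)→14750, (C,nl_idx)→14750 …(+2); best=4500 via (D,hash)
  {AC}: card=12500; try (C,hash)→4500, (A,hash)→4500, (C,merge)→4750, (A,merge)→4750, (C,nl_idx)→14750, (C,nl)→62750 …(+1); best=4500 via (C,hash)
  {BCD}: card=50000; try (C,hash)→8500, (C,merge)→16750, (B,hash)→26000, (C,nl_idx)→61500, (B,nl_idx)→167000, (B,merge)→197000 …(+2); best=8500 via (C,hash)
  {ACD}: card=625000; try (D,hash)→21000, (A,hash)→21000, (D,merge)→194250, (A,merge)→194250, (D,nl_idx)→729500, (D,nl)→3129500 …(+1); best=21000 via (D,hash)
  {ABCD}: card=2500000; try (A,hash)→62500, (B,hash)→655000, (A,merge)→860750, (B,nl_idx)→8146000, (A,nl)→12508500, (B,merge)→13151000 …(+1); best=62500 via (A,hash)

62500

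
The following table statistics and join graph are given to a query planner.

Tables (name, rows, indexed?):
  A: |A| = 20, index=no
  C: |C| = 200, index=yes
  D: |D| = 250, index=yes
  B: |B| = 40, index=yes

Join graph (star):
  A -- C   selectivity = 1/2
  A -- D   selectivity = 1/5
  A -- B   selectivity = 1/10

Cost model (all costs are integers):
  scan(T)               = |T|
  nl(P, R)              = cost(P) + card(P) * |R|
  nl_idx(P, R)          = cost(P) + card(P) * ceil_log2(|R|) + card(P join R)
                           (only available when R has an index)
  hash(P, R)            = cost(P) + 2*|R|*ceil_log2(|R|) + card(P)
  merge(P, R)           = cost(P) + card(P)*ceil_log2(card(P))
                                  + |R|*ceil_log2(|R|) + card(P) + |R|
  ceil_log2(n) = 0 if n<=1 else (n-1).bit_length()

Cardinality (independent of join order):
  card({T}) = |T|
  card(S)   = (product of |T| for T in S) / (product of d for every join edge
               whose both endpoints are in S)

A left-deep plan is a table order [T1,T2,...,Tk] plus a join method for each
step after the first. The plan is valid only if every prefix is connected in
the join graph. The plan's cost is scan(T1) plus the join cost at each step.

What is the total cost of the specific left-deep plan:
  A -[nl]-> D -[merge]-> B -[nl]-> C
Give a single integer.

step 1: scan A: cost=20, card=20
step 2: join D via nl
    card(P join D) = 20*250/(5) = 1000
    cost = 20 + 20*250 = 5020
step 3: join B via merge
    card(P join B) = 1000*40/(10) = 4000
    cost = 5020 + 1000*10 + 40*6 + 1000 + 40 = 16300
step 4: join C via nl
    card(P join C) = 4000*200/(2) = 400000
    cost = 16300 + 4000*200 = 816300

816300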